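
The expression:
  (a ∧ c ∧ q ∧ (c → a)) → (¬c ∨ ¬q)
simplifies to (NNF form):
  ¬a ∨ ¬c ∨ ¬q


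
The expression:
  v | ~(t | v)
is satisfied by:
  {v: True, t: False}
  {t: False, v: False}
  {t: True, v: True}


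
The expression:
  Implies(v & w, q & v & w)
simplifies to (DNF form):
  q | ~v | ~w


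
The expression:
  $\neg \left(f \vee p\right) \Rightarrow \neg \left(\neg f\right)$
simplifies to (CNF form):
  $f \vee p$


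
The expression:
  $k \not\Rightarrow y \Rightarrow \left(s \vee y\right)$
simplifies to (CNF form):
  $s \vee y \vee \neg k$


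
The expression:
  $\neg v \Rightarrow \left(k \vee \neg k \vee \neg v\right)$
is always true.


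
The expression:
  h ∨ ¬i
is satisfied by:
  {h: True, i: False}
  {i: False, h: False}
  {i: True, h: True}


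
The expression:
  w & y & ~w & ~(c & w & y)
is never true.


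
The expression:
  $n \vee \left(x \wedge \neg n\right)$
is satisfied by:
  {n: True, x: True}
  {n: True, x: False}
  {x: True, n: False}


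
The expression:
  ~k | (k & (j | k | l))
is always true.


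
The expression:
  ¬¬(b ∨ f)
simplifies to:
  b ∨ f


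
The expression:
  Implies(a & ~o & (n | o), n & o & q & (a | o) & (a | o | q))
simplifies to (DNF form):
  o | ~a | ~n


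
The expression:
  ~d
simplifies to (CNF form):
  ~d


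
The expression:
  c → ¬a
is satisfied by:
  {c: False, a: False}
  {a: True, c: False}
  {c: True, a: False}


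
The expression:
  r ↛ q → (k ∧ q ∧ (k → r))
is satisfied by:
  {q: True, r: False}
  {r: False, q: False}
  {r: True, q: True}


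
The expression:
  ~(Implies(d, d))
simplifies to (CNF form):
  False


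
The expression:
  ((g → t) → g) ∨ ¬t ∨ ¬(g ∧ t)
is always true.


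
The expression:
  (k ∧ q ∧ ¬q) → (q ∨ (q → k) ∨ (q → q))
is always true.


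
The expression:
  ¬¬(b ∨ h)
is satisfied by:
  {b: True, h: True}
  {b: True, h: False}
  {h: True, b: False}


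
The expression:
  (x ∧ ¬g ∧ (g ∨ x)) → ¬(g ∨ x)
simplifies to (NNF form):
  g ∨ ¬x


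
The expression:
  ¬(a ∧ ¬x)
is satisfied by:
  {x: True, a: False}
  {a: False, x: False}
  {a: True, x: True}


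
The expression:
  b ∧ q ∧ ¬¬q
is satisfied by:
  {b: True, q: True}


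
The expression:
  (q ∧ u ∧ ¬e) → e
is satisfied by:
  {e: True, u: False, q: False}
  {u: False, q: False, e: False}
  {q: True, e: True, u: False}
  {q: True, u: False, e: False}
  {e: True, u: True, q: False}
  {u: True, e: False, q: False}
  {q: True, u: True, e: True}


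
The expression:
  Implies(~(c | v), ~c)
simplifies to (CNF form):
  True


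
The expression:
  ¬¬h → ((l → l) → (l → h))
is always true.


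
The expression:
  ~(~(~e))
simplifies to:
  ~e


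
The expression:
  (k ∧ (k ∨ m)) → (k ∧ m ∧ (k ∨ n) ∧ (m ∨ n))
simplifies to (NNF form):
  m ∨ ¬k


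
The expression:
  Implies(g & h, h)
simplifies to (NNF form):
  True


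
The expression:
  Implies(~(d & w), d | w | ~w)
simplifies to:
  True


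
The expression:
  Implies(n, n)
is always true.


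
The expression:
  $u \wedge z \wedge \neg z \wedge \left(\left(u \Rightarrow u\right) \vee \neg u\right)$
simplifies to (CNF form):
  $\text{False}$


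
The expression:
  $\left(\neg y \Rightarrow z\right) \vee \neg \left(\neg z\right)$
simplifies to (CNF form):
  $y \vee z$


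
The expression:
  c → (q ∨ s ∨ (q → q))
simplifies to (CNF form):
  True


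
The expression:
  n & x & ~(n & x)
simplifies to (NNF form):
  False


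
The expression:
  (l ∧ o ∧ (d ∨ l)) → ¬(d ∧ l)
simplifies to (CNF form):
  ¬d ∨ ¬l ∨ ¬o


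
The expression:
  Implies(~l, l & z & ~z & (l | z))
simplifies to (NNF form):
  l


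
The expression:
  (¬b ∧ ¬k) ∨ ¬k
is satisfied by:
  {k: False}


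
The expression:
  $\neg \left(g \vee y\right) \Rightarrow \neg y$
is always true.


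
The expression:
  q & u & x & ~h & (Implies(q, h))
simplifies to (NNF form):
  False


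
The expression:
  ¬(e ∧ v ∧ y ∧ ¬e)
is always true.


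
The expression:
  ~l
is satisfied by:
  {l: False}


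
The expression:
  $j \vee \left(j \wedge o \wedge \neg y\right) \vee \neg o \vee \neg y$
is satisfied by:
  {j: True, o: False, y: False}
  {j: False, o: False, y: False}
  {y: True, j: True, o: False}
  {y: True, j: False, o: False}
  {o: True, j: True, y: False}
  {o: True, j: False, y: False}
  {o: True, y: True, j: True}


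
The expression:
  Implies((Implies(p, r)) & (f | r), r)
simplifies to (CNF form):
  p | r | ~f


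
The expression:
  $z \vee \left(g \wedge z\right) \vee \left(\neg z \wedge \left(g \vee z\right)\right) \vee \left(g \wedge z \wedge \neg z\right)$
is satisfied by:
  {z: True, g: True}
  {z: True, g: False}
  {g: True, z: False}


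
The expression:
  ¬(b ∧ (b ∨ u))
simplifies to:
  ¬b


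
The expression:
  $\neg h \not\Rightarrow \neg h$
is never true.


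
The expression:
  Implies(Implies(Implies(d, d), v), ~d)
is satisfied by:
  {v: False, d: False}
  {d: True, v: False}
  {v: True, d: False}


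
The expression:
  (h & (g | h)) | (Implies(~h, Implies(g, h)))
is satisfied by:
  {h: True, g: False}
  {g: False, h: False}
  {g: True, h: True}


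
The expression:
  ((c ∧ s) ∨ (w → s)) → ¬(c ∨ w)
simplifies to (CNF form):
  (w ∨ ¬c) ∧ (w ∨ ¬w) ∧ (¬c ∨ ¬s) ∧ (¬s ∨ ¬w)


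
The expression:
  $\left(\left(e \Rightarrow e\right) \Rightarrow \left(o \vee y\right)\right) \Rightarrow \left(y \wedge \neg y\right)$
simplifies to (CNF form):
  $\neg o \wedge \neg y$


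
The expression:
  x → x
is always true.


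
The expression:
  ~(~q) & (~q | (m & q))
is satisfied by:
  {m: True, q: True}


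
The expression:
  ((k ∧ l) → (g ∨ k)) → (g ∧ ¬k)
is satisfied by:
  {g: True, k: False}


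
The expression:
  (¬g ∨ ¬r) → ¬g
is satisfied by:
  {r: True, g: False}
  {g: False, r: False}
  {g: True, r: True}


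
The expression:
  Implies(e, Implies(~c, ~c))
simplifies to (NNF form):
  True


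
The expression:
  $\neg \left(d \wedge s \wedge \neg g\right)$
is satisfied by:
  {g: True, s: False, d: False}
  {s: False, d: False, g: False}
  {d: True, g: True, s: False}
  {d: True, s: False, g: False}
  {g: True, s: True, d: False}
  {s: True, g: False, d: False}
  {d: True, s: True, g: True}


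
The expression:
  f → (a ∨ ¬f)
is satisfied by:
  {a: True, f: False}
  {f: False, a: False}
  {f: True, a: True}


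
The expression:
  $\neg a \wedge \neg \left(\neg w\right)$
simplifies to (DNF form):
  $w \wedge \neg a$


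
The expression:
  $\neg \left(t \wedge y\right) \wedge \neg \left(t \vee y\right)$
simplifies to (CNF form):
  $\neg t \wedge \neg y$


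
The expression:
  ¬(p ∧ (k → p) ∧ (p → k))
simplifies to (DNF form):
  ¬k ∨ ¬p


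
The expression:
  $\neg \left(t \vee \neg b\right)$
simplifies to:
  $b \wedge \neg t$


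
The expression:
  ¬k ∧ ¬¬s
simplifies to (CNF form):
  s ∧ ¬k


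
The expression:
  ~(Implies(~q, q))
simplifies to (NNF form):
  ~q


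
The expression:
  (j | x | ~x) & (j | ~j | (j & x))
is always true.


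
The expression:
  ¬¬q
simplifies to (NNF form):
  q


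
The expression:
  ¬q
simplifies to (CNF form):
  ¬q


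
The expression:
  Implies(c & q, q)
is always true.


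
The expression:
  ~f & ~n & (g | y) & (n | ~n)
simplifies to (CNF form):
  ~f & ~n & (g | y)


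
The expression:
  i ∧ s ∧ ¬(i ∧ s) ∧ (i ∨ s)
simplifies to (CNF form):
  False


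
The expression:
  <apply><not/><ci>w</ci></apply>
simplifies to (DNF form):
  <apply><not/><ci>w</ci></apply>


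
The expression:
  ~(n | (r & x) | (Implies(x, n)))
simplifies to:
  x & ~n & ~r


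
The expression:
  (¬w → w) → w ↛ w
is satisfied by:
  {w: False}


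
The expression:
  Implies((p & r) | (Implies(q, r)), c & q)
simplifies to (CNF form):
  q & (c | ~r)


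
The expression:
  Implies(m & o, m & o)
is always true.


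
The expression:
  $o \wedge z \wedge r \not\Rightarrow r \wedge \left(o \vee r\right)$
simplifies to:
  $\text{False}$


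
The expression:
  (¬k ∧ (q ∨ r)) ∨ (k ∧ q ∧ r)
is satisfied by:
  {r: True, q: True, k: False}
  {r: True, k: False, q: False}
  {q: True, k: False, r: False}
  {r: True, q: True, k: True}


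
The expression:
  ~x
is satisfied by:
  {x: False}


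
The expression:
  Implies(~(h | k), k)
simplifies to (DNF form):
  h | k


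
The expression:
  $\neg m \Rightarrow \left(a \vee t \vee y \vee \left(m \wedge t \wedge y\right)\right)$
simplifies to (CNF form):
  $a \vee m \vee t \vee y$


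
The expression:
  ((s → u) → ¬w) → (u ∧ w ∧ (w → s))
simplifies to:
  w ∧ (u ∨ ¬s)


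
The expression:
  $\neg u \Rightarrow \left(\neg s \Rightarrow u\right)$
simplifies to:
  $s \vee u$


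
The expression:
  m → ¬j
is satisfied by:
  {m: False, j: False}
  {j: True, m: False}
  {m: True, j: False}


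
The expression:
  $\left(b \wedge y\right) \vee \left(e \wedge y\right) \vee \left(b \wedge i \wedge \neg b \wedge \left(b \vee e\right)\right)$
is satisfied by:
  {b: True, e: True, y: True}
  {b: True, y: True, e: False}
  {e: True, y: True, b: False}


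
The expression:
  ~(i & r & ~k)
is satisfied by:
  {k: True, i: False, r: False}
  {k: False, i: False, r: False}
  {r: True, k: True, i: False}
  {r: True, k: False, i: False}
  {i: True, k: True, r: False}
  {i: True, k: False, r: False}
  {i: True, r: True, k: True}


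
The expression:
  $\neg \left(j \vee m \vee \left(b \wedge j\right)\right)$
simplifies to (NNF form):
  $\neg j \wedge \neg m$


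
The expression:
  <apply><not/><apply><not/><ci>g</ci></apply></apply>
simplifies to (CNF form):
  <ci>g</ci>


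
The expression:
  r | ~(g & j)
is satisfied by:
  {r: True, g: False, j: False}
  {g: False, j: False, r: False}
  {r: True, j: True, g: False}
  {j: True, g: False, r: False}
  {r: True, g: True, j: False}
  {g: True, r: False, j: False}
  {r: True, j: True, g: True}


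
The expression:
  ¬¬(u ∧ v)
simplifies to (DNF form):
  u ∧ v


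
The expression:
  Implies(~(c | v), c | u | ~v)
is always true.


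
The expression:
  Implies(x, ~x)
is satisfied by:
  {x: False}


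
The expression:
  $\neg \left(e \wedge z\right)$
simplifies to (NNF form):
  $\neg e \vee \neg z$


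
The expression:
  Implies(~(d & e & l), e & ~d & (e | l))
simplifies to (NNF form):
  e & (l | ~d)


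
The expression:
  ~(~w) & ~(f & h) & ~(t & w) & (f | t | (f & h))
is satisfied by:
  {w: True, f: True, h: False, t: False}


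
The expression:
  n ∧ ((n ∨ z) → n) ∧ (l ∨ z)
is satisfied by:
  {z: True, l: True, n: True}
  {z: True, n: True, l: False}
  {l: True, n: True, z: False}


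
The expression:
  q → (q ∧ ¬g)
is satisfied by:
  {g: False, q: False}
  {q: True, g: False}
  {g: True, q: False}


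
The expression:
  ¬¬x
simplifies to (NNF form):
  x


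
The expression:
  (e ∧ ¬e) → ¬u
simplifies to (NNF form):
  True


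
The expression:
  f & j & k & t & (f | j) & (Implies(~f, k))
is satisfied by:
  {t: True, j: True, f: True, k: True}


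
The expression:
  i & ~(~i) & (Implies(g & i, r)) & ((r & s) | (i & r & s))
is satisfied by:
  {r: True, i: True, s: True}


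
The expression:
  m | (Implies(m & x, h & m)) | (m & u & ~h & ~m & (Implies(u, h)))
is always true.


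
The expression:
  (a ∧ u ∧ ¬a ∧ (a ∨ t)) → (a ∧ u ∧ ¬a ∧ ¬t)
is always true.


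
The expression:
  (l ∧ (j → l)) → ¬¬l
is always true.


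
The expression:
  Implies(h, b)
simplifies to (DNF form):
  b | ~h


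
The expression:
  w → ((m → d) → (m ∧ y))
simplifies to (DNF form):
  (m ∧ y) ∨ (m ∧ ¬d) ∨ ¬w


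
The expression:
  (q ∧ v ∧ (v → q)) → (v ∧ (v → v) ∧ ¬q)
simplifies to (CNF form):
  ¬q ∨ ¬v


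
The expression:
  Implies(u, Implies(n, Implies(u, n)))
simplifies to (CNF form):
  True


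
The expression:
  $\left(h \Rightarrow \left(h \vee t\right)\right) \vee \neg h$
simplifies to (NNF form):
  $\text{True}$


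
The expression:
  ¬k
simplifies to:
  ¬k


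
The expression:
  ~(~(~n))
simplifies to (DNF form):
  ~n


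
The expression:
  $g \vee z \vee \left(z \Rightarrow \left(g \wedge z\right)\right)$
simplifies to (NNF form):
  $\text{True}$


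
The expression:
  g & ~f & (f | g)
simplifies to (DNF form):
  g & ~f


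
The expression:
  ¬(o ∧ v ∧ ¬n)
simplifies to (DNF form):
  n ∨ ¬o ∨ ¬v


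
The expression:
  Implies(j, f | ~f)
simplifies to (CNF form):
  True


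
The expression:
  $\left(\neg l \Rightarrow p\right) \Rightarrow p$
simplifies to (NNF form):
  $p \vee \neg l$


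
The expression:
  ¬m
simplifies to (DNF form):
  ¬m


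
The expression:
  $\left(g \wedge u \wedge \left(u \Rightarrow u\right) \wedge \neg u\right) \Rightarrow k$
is always true.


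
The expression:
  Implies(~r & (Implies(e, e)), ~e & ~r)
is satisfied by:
  {r: True, e: False}
  {e: False, r: False}
  {e: True, r: True}


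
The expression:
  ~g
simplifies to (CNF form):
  ~g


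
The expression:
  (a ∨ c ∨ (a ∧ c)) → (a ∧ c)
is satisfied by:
  {c: False, a: False}
  {a: True, c: True}


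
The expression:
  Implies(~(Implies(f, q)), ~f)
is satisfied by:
  {q: True, f: False}
  {f: False, q: False}
  {f: True, q: True}


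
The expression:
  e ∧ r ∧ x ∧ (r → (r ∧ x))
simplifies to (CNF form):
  e ∧ r ∧ x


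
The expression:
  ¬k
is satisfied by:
  {k: False}


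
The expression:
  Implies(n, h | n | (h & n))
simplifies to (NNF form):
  True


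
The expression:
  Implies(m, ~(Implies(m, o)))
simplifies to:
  ~m | ~o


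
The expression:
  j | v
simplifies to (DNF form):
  j | v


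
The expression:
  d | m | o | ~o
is always true.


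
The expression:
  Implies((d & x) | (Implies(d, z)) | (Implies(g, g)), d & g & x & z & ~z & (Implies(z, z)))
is never true.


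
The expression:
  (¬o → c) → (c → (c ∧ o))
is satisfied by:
  {o: True, c: False}
  {c: False, o: False}
  {c: True, o: True}


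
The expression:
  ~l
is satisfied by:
  {l: False}


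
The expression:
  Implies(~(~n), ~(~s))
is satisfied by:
  {s: True, n: False}
  {n: False, s: False}
  {n: True, s: True}


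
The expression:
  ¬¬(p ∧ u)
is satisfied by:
  {p: True, u: True}


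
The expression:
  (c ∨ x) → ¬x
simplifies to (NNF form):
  ¬x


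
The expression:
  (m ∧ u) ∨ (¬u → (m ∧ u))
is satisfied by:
  {u: True}


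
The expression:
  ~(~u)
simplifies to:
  u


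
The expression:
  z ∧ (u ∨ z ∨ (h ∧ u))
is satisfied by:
  {z: True}


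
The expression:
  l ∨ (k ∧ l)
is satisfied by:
  {l: True}


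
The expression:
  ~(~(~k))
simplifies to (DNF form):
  ~k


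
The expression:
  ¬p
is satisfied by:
  {p: False}


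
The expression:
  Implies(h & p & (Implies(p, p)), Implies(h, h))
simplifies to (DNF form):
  True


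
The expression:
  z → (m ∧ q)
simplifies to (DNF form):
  (m ∧ q) ∨ ¬z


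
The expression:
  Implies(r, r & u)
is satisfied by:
  {u: True, r: False}
  {r: False, u: False}
  {r: True, u: True}


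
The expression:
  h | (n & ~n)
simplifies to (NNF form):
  h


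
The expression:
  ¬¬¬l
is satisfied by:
  {l: False}


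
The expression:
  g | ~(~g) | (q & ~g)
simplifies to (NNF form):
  g | q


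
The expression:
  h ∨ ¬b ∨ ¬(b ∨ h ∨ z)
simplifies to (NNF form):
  h ∨ ¬b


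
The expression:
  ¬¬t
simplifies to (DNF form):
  t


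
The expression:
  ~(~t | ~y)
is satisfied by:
  {t: True, y: True}


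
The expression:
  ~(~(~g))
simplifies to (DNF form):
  ~g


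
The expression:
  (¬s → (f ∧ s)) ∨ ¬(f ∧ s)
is always true.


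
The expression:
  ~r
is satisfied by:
  {r: False}


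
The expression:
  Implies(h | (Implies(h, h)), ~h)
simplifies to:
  ~h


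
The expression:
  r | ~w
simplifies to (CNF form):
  r | ~w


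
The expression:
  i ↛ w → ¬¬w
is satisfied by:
  {w: True, i: False}
  {i: False, w: False}
  {i: True, w: True}


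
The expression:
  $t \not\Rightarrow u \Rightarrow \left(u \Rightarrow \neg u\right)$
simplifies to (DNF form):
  $\text{True}$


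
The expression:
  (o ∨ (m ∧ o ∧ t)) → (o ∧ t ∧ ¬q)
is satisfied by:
  {t: True, q: False, o: False}
  {q: False, o: False, t: False}
  {t: True, q: True, o: False}
  {q: True, t: False, o: False}
  {o: True, t: True, q: False}


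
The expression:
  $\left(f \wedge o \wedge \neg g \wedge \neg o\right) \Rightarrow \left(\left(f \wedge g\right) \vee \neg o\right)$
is always true.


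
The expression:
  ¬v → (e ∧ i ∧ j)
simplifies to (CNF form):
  (e ∨ v) ∧ (i ∨ v) ∧ (j ∨ v)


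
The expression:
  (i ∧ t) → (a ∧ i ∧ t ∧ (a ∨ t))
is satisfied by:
  {a: True, t: False, i: False}
  {t: False, i: False, a: False}
  {a: True, i: True, t: False}
  {i: True, t: False, a: False}
  {a: True, t: True, i: False}
  {t: True, a: False, i: False}
  {a: True, i: True, t: True}


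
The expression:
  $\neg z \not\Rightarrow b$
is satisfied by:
  {z: False, b: False}


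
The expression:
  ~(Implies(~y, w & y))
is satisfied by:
  {y: False}


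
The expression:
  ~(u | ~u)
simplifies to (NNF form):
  False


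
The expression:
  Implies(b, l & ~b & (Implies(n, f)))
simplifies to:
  ~b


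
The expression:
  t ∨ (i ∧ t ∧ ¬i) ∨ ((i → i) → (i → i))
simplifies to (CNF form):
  True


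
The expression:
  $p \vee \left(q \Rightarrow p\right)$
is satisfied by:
  {p: True, q: False}
  {q: False, p: False}
  {q: True, p: True}


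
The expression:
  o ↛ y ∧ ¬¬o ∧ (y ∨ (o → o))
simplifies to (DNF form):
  o ∧ ¬y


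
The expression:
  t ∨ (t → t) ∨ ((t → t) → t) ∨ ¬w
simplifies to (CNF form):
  True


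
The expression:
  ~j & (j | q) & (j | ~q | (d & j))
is never true.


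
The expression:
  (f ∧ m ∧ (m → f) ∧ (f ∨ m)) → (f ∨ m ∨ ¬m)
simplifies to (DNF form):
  True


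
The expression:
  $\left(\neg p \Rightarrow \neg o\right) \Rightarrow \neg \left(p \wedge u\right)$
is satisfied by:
  {p: False, u: False}
  {u: True, p: False}
  {p: True, u: False}


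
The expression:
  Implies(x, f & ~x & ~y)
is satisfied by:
  {x: False}


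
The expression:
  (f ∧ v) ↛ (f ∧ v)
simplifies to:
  False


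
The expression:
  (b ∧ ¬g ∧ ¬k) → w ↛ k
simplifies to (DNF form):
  g ∨ k ∨ w ∨ ¬b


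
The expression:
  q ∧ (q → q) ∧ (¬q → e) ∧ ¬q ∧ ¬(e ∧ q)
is never true.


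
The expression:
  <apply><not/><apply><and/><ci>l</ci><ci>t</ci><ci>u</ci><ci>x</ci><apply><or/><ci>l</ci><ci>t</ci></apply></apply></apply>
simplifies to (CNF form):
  <apply><or/><apply><not/><ci>l</ci></apply><apply><not/><ci>t</ci></apply><apply><not/><ci>u</ci></apply><apply><not/><ci>x</ci></apply></apply>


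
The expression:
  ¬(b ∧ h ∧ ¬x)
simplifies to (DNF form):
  x ∨ ¬b ∨ ¬h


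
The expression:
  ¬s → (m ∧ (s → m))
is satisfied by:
  {m: True, s: True}
  {m: True, s: False}
  {s: True, m: False}


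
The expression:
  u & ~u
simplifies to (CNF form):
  False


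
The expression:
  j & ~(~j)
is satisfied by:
  {j: True}


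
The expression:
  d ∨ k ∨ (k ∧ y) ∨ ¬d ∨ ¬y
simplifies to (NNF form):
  True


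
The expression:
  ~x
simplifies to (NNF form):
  ~x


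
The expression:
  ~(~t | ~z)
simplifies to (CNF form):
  t & z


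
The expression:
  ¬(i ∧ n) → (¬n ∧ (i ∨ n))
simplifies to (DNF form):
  i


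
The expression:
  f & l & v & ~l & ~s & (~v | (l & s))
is never true.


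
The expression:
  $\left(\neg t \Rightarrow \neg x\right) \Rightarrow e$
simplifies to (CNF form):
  $\left(e \vee x\right) \wedge \left(e \vee \neg t\right)$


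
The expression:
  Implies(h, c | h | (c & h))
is always true.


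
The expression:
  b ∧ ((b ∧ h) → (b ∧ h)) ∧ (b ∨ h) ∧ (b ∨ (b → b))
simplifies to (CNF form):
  b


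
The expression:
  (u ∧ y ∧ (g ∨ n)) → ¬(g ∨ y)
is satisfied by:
  {n: False, g: False, u: False, y: False}
  {g: True, y: False, n: False, u: False}
  {n: True, y: False, g: False, u: False}
  {g: True, n: True, y: False, u: False}
  {y: True, n: False, g: False, u: False}
  {y: True, g: True, n: False, u: False}
  {y: True, n: True, g: False, u: False}
  {y: True, g: True, n: True, u: False}
  {u: True, y: False, n: False, g: False}
  {u: True, g: True, y: False, n: False}
  {u: True, n: True, y: False, g: False}
  {u: True, g: True, n: True, y: False}
  {u: True, y: True, n: False, g: False}


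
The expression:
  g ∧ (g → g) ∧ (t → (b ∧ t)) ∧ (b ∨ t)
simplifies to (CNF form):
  b ∧ g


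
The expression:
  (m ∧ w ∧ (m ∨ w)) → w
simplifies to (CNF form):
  True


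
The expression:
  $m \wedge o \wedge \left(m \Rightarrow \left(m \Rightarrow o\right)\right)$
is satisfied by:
  {m: True, o: True}


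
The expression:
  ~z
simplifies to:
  ~z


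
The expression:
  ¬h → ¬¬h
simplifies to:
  h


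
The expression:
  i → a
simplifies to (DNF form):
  a ∨ ¬i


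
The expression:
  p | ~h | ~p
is always true.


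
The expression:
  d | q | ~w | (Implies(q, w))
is always true.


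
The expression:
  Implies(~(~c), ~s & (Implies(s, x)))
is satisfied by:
  {s: False, c: False}
  {c: True, s: False}
  {s: True, c: False}


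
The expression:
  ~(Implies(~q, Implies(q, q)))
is never true.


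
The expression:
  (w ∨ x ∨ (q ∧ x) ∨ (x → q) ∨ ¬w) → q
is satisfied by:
  {q: True}


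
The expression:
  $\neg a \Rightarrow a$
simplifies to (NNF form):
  $a$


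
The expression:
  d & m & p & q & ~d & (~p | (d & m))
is never true.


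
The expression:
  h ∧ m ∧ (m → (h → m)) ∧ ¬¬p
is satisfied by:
  {h: True, m: True, p: True}


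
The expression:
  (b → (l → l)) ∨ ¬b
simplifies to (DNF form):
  True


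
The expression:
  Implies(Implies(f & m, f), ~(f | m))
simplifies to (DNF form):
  ~f & ~m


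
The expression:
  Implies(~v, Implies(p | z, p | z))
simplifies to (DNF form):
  True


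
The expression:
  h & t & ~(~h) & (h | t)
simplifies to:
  h & t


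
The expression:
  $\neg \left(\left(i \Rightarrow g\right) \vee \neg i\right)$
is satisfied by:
  {i: True, g: False}


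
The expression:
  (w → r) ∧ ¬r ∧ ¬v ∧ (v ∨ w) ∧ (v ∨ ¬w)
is never true.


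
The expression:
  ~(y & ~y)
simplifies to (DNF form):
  True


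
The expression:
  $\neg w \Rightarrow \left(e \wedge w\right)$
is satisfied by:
  {w: True}


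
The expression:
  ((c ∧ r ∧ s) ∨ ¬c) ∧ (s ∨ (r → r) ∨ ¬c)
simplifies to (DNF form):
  (r ∧ s) ∨ ¬c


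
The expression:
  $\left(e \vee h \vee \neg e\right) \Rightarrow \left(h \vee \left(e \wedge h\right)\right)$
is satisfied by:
  {h: True}


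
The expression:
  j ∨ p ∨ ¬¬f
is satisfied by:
  {j: True, p: True, f: True}
  {j: True, p: True, f: False}
  {j: True, f: True, p: False}
  {j: True, f: False, p: False}
  {p: True, f: True, j: False}
  {p: True, f: False, j: False}
  {f: True, p: False, j: False}


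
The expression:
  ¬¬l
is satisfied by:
  {l: True}


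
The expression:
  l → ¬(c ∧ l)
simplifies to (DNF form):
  ¬c ∨ ¬l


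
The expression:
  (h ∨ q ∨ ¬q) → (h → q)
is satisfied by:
  {q: True, h: False}
  {h: False, q: False}
  {h: True, q: True}


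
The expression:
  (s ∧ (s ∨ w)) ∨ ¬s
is always true.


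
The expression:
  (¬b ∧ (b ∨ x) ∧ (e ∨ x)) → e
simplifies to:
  b ∨ e ∨ ¬x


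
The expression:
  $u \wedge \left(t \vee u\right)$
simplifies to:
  $u$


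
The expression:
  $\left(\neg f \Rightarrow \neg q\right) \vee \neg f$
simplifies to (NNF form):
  $\text{True}$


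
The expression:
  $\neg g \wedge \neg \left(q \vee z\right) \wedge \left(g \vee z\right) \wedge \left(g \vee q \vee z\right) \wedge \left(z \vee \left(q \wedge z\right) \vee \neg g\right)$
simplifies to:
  $\text{False}$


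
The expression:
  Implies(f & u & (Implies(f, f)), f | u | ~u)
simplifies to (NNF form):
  True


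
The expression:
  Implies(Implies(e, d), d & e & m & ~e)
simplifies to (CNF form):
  e & ~d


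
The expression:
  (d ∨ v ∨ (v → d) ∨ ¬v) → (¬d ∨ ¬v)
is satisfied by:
  {v: False, d: False}
  {d: True, v: False}
  {v: True, d: False}


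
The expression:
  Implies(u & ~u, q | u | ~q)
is always true.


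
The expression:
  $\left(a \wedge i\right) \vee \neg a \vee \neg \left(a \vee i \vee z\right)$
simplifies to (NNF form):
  $i \vee \neg a$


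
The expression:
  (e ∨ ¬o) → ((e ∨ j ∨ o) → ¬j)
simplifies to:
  (o ∧ ¬e) ∨ ¬j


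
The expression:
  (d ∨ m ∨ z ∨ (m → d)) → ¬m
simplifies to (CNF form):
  ¬m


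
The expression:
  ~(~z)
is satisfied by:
  {z: True}


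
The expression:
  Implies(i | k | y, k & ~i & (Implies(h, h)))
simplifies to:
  ~i & (k | ~y)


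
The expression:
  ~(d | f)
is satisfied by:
  {d: False, f: False}


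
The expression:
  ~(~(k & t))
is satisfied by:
  {t: True, k: True}


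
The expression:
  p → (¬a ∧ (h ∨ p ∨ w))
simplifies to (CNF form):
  ¬a ∨ ¬p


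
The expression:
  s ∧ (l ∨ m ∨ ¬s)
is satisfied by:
  {m: True, l: True, s: True}
  {m: True, s: True, l: False}
  {l: True, s: True, m: False}


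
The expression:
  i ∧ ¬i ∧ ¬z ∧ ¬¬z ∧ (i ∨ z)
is never true.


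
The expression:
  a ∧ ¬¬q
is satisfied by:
  {a: True, q: True}


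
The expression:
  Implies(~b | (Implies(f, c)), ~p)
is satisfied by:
  {f: True, b: True, p: False, c: False}
  {f: True, b: False, p: False, c: False}
  {b: True, c: False, f: False, p: False}
  {c: False, b: False, f: False, p: False}
  {c: True, f: True, b: True, p: False}
  {c: True, f: True, b: False, p: False}
  {c: True, b: True, f: False, p: False}
  {c: True, b: False, f: False, p: False}
  {p: True, f: True, b: True, c: False}


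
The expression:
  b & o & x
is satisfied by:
  {b: True, x: True, o: True}


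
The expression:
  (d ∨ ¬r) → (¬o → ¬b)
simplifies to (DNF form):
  o ∨ (r ∧ ¬d) ∨ ¬b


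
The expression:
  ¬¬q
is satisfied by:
  {q: True}


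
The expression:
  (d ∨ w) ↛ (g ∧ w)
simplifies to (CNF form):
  (d ∨ w) ∧ (d ∨ ¬g) ∧ (w ∨ ¬w) ∧ (¬g ∨ ¬w)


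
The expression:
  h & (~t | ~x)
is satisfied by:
  {h: True, t: False, x: False}
  {h: True, x: True, t: False}
  {h: True, t: True, x: False}


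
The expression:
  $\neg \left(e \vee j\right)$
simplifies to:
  $\neg e \wedge \neg j$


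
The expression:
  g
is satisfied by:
  {g: True}


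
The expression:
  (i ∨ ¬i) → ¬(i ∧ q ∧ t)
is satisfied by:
  {t: False, i: False, q: False}
  {q: True, t: False, i: False}
  {i: True, t: False, q: False}
  {q: True, i: True, t: False}
  {t: True, q: False, i: False}
  {q: True, t: True, i: False}
  {i: True, t: True, q: False}


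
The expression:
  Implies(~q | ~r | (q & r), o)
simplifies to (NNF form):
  o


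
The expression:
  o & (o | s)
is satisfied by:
  {o: True}


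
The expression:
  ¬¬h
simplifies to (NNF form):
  h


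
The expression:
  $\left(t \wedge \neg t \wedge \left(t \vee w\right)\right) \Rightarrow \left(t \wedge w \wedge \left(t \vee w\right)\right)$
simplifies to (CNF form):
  $\text{True}$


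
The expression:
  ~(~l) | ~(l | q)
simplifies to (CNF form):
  l | ~q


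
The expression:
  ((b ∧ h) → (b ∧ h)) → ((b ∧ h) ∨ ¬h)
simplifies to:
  b ∨ ¬h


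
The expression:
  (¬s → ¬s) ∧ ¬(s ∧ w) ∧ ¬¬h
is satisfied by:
  {h: True, s: False, w: False}
  {h: True, w: True, s: False}
  {h: True, s: True, w: False}


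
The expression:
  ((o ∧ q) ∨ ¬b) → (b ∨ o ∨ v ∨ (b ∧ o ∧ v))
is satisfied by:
  {b: True, o: True, v: True}
  {b: True, o: True, v: False}
  {b: True, v: True, o: False}
  {b: True, v: False, o: False}
  {o: True, v: True, b: False}
  {o: True, v: False, b: False}
  {v: True, o: False, b: False}


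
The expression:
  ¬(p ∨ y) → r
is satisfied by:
  {r: True, y: True, p: True}
  {r: True, y: True, p: False}
  {r: True, p: True, y: False}
  {r: True, p: False, y: False}
  {y: True, p: True, r: False}
  {y: True, p: False, r: False}
  {p: True, y: False, r: False}


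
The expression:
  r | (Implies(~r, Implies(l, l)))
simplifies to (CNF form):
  True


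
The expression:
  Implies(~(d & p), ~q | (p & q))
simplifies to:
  p | ~q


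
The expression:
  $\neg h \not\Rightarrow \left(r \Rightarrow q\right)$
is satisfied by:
  {r: True, q: False, h: False}


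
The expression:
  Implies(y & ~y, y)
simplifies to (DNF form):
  True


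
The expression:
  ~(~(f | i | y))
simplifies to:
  f | i | y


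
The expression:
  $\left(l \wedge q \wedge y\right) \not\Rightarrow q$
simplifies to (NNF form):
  $\text{False}$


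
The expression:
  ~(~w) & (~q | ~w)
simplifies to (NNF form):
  w & ~q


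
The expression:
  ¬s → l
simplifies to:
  l ∨ s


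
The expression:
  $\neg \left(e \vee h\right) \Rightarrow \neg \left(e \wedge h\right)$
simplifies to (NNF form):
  $\text{True}$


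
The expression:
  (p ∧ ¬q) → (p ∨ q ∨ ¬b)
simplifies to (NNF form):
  True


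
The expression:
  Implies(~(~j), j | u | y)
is always true.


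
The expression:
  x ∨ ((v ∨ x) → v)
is always true.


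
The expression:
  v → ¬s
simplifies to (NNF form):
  ¬s ∨ ¬v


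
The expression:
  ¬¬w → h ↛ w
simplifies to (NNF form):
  ¬w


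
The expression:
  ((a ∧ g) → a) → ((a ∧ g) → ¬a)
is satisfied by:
  {g: False, a: False}
  {a: True, g: False}
  {g: True, a: False}


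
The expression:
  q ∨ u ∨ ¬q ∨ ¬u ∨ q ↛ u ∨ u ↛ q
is always true.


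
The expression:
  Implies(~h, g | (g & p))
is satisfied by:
  {g: True, h: True}
  {g: True, h: False}
  {h: True, g: False}


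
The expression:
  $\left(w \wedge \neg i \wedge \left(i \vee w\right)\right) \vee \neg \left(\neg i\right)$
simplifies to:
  $i \vee w$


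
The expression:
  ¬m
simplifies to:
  ¬m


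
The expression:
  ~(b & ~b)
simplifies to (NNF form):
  True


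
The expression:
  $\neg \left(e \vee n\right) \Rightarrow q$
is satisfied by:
  {n: True, q: True, e: True}
  {n: True, q: True, e: False}
  {n: True, e: True, q: False}
  {n: True, e: False, q: False}
  {q: True, e: True, n: False}
  {q: True, e: False, n: False}
  {e: True, q: False, n: False}


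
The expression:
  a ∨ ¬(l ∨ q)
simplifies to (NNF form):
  a ∨ (¬l ∧ ¬q)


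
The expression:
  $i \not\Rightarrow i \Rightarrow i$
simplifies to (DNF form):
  $\text{True}$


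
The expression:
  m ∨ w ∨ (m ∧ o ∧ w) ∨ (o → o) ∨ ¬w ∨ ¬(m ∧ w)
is always true.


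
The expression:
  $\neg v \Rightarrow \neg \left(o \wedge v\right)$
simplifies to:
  $\text{True}$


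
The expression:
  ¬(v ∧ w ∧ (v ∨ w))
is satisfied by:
  {w: False, v: False}
  {v: True, w: False}
  {w: True, v: False}


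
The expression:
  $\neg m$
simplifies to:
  $\neg m$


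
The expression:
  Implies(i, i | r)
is always true.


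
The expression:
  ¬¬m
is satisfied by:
  {m: True}


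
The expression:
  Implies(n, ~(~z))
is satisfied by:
  {z: True, n: False}
  {n: False, z: False}
  {n: True, z: True}


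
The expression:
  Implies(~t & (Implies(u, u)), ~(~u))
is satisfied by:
  {t: True, u: True}
  {t: True, u: False}
  {u: True, t: False}


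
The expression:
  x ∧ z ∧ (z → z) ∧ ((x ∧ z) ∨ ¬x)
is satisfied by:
  {z: True, x: True}


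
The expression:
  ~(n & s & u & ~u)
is always true.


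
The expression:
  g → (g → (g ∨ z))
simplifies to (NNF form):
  True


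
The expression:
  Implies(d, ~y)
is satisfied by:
  {d: False, y: False}
  {y: True, d: False}
  {d: True, y: False}


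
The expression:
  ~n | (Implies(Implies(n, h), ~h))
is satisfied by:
  {h: False, n: False}
  {n: True, h: False}
  {h: True, n: False}


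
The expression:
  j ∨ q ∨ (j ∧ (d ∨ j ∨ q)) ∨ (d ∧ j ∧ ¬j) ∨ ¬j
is always true.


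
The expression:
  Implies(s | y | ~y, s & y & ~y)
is never true.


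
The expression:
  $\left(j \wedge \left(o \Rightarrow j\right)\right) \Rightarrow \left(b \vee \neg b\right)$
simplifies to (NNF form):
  $\text{True}$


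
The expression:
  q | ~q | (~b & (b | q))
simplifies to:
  True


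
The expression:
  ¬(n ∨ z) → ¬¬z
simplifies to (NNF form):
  n ∨ z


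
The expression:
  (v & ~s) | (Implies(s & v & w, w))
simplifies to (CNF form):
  True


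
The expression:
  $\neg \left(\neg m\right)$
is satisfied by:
  {m: True}


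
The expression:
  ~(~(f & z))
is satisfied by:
  {z: True, f: True}


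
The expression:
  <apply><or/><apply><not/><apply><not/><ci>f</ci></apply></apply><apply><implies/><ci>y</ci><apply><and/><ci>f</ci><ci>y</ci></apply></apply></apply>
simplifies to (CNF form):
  <apply><or/><ci>f</ci><apply><not/><ci>y</ci></apply></apply>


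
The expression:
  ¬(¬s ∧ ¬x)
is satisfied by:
  {x: True, s: True}
  {x: True, s: False}
  {s: True, x: False}


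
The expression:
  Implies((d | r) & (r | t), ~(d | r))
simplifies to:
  ~r & (~d | ~t)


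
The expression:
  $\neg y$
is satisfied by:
  {y: False}


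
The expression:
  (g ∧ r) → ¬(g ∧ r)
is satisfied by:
  {g: False, r: False}
  {r: True, g: False}
  {g: True, r: False}


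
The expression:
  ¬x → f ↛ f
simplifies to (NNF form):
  x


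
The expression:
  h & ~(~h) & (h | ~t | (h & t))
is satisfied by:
  {h: True}


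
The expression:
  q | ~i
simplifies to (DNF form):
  q | ~i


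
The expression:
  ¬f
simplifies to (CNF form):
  ¬f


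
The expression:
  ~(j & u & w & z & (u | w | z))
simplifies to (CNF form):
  ~j | ~u | ~w | ~z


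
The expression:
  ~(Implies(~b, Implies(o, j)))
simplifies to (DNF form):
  o & ~b & ~j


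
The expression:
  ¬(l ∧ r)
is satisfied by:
  {l: False, r: False}
  {r: True, l: False}
  {l: True, r: False}


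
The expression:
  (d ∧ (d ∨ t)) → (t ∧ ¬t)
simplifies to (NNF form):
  ¬d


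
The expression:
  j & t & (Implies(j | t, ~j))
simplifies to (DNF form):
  False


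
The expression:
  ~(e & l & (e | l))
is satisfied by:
  {l: False, e: False}
  {e: True, l: False}
  {l: True, e: False}


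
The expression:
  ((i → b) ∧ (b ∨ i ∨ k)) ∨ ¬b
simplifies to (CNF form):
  True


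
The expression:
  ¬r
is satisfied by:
  {r: False}


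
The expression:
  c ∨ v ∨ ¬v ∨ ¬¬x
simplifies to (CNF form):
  True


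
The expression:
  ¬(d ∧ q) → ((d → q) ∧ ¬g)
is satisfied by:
  {q: True, d: False, g: False}
  {d: False, g: False, q: False}
  {q: True, d: True, g: False}
  {q: True, g: True, d: True}


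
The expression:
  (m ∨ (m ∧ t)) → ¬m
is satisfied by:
  {m: False}


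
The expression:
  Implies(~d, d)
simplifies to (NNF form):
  d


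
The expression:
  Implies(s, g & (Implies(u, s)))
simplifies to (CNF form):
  g | ~s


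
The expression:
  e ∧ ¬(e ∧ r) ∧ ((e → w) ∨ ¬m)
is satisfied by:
  {w: True, e: True, r: False, m: False}
  {e: True, w: False, r: False, m: False}
  {w: True, m: True, e: True, r: False}


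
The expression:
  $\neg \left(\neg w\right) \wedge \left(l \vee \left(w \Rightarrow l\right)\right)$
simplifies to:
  $l \wedge w$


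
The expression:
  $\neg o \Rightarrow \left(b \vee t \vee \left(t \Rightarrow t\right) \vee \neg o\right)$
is always true.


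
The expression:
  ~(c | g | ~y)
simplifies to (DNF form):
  y & ~c & ~g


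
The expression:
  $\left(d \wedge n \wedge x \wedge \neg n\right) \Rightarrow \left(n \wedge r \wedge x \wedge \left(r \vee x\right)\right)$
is always true.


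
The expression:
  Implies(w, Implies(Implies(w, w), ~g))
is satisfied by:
  {w: False, g: False}
  {g: True, w: False}
  {w: True, g: False}


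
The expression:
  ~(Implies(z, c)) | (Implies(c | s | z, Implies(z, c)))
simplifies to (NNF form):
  True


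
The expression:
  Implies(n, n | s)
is always true.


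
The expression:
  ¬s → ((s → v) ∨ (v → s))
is always true.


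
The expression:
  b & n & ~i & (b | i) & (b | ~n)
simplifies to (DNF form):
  b & n & ~i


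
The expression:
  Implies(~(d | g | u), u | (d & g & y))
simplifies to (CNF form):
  d | g | u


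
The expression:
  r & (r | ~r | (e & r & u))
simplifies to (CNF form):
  r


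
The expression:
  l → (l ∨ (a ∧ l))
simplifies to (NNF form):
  True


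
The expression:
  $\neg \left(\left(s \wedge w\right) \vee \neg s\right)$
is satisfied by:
  {s: True, w: False}


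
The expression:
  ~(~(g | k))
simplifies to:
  g | k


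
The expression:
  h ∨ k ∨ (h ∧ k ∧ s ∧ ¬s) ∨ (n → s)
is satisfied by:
  {s: True, k: True, h: True, n: False}
  {s: True, k: True, h: False, n: False}
  {s: True, h: True, k: False, n: False}
  {s: True, h: False, k: False, n: False}
  {k: True, h: True, s: False, n: False}
  {k: True, s: False, h: False, n: False}
  {k: False, h: True, s: False, n: False}
  {k: False, s: False, h: False, n: False}
  {s: True, n: True, k: True, h: True}
  {s: True, n: True, k: True, h: False}
  {s: True, n: True, h: True, k: False}
  {s: True, n: True, h: False, k: False}
  {n: True, k: True, h: True, s: False}
  {n: True, k: True, h: False, s: False}
  {n: True, h: True, k: False, s: False}
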